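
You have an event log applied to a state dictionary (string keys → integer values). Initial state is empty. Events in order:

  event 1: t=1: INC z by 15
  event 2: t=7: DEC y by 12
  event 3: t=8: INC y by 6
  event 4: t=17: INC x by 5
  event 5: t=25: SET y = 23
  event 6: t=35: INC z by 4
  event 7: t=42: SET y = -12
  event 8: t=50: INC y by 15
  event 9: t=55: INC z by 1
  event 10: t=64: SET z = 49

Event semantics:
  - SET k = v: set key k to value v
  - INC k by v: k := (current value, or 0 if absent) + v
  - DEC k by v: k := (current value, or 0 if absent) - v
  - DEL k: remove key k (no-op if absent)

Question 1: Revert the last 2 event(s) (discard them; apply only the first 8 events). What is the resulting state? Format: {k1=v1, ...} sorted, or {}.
Answer: {x=5, y=3, z=19}

Derivation:
Keep first 8 events (discard last 2):
  after event 1 (t=1: INC z by 15): {z=15}
  after event 2 (t=7: DEC y by 12): {y=-12, z=15}
  after event 3 (t=8: INC y by 6): {y=-6, z=15}
  after event 4 (t=17: INC x by 5): {x=5, y=-6, z=15}
  after event 5 (t=25: SET y = 23): {x=5, y=23, z=15}
  after event 6 (t=35: INC z by 4): {x=5, y=23, z=19}
  after event 7 (t=42: SET y = -12): {x=5, y=-12, z=19}
  after event 8 (t=50: INC y by 15): {x=5, y=3, z=19}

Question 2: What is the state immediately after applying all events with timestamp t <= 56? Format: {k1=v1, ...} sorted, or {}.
Answer: {x=5, y=3, z=20}

Derivation:
Apply events with t <= 56 (9 events):
  after event 1 (t=1: INC z by 15): {z=15}
  after event 2 (t=7: DEC y by 12): {y=-12, z=15}
  after event 3 (t=8: INC y by 6): {y=-6, z=15}
  after event 4 (t=17: INC x by 5): {x=5, y=-6, z=15}
  after event 5 (t=25: SET y = 23): {x=5, y=23, z=15}
  after event 6 (t=35: INC z by 4): {x=5, y=23, z=19}
  after event 7 (t=42: SET y = -12): {x=5, y=-12, z=19}
  after event 8 (t=50: INC y by 15): {x=5, y=3, z=19}
  after event 9 (t=55: INC z by 1): {x=5, y=3, z=20}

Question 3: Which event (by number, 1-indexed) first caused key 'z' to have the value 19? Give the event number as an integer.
Answer: 6

Derivation:
Looking for first event where z becomes 19:
  event 1: z = 15
  event 2: z = 15
  event 3: z = 15
  event 4: z = 15
  event 5: z = 15
  event 6: z 15 -> 19  <-- first match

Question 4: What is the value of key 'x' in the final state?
Answer: 5

Derivation:
Track key 'x' through all 10 events:
  event 1 (t=1: INC z by 15): x unchanged
  event 2 (t=7: DEC y by 12): x unchanged
  event 3 (t=8: INC y by 6): x unchanged
  event 4 (t=17: INC x by 5): x (absent) -> 5
  event 5 (t=25: SET y = 23): x unchanged
  event 6 (t=35: INC z by 4): x unchanged
  event 7 (t=42: SET y = -12): x unchanged
  event 8 (t=50: INC y by 15): x unchanged
  event 9 (t=55: INC z by 1): x unchanged
  event 10 (t=64: SET z = 49): x unchanged
Final: x = 5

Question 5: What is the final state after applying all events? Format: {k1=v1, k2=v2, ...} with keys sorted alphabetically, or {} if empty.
Answer: {x=5, y=3, z=49}

Derivation:
  after event 1 (t=1: INC z by 15): {z=15}
  after event 2 (t=7: DEC y by 12): {y=-12, z=15}
  after event 3 (t=8: INC y by 6): {y=-6, z=15}
  after event 4 (t=17: INC x by 5): {x=5, y=-6, z=15}
  after event 5 (t=25: SET y = 23): {x=5, y=23, z=15}
  after event 6 (t=35: INC z by 4): {x=5, y=23, z=19}
  after event 7 (t=42: SET y = -12): {x=5, y=-12, z=19}
  after event 8 (t=50: INC y by 15): {x=5, y=3, z=19}
  after event 9 (t=55: INC z by 1): {x=5, y=3, z=20}
  after event 10 (t=64: SET z = 49): {x=5, y=3, z=49}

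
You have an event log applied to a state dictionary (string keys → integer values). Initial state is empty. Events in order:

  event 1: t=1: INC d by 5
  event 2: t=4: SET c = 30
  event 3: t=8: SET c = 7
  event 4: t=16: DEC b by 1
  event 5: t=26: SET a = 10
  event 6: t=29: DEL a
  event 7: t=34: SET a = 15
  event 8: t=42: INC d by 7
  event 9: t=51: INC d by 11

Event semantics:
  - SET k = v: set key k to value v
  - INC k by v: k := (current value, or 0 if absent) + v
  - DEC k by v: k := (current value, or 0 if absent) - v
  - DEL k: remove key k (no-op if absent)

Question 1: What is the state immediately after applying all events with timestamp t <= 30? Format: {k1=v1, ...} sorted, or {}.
Answer: {b=-1, c=7, d=5}

Derivation:
Apply events with t <= 30 (6 events):
  after event 1 (t=1: INC d by 5): {d=5}
  after event 2 (t=4: SET c = 30): {c=30, d=5}
  after event 3 (t=8: SET c = 7): {c=7, d=5}
  after event 4 (t=16: DEC b by 1): {b=-1, c=7, d=5}
  after event 5 (t=26: SET a = 10): {a=10, b=-1, c=7, d=5}
  after event 6 (t=29: DEL a): {b=-1, c=7, d=5}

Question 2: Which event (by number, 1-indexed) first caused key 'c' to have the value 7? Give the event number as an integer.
Looking for first event where c becomes 7:
  event 2: c = 30
  event 3: c 30 -> 7  <-- first match

Answer: 3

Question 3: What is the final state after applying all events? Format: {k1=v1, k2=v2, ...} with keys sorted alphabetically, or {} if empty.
  after event 1 (t=1: INC d by 5): {d=5}
  after event 2 (t=4: SET c = 30): {c=30, d=5}
  after event 3 (t=8: SET c = 7): {c=7, d=5}
  after event 4 (t=16: DEC b by 1): {b=-1, c=7, d=5}
  after event 5 (t=26: SET a = 10): {a=10, b=-1, c=7, d=5}
  after event 6 (t=29: DEL a): {b=-1, c=7, d=5}
  after event 7 (t=34: SET a = 15): {a=15, b=-1, c=7, d=5}
  after event 8 (t=42: INC d by 7): {a=15, b=-1, c=7, d=12}
  after event 9 (t=51: INC d by 11): {a=15, b=-1, c=7, d=23}

Answer: {a=15, b=-1, c=7, d=23}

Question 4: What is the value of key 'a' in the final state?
Answer: 15

Derivation:
Track key 'a' through all 9 events:
  event 1 (t=1: INC d by 5): a unchanged
  event 2 (t=4: SET c = 30): a unchanged
  event 3 (t=8: SET c = 7): a unchanged
  event 4 (t=16: DEC b by 1): a unchanged
  event 5 (t=26: SET a = 10): a (absent) -> 10
  event 6 (t=29: DEL a): a 10 -> (absent)
  event 7 (t=34: SET a = 15): a (absent) -> 15
  event 8 (t=42: INC d by 7): a unchanged
  event 9 (t=51: INC d by 11): a unchanged
Final: a = 15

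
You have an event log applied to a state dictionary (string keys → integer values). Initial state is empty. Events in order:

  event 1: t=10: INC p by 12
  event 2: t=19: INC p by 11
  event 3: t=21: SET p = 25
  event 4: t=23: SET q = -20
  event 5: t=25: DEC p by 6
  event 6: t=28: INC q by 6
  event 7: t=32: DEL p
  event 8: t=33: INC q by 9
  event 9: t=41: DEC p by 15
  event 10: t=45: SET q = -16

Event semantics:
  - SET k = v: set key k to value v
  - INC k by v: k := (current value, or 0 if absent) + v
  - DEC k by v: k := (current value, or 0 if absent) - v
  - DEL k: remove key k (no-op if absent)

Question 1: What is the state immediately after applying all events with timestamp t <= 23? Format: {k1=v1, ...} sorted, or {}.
Answer: {p=25, q=-20}

Derivation:
Apply events with t <= 23 (4 events):
  after event 1 (t=10: INC p by 12): {p=12}
  after event 2 (t=19: INC p by 11): {p=23}
  after event 3 (t=21: SET p = 25): {p=25}
  after event 4 (t=23: SET q = -20): {p=25, q=-20}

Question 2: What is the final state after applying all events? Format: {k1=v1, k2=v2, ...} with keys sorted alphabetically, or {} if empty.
  after event 1 (t=10: INC p by 12): {p=12}
  after event 2 (t=19: INC p by 11): {p=23}
  after event 3 (t=21: SET p = 25): {p=25}
  after event 4 (t=23: SET q = -20): {p=25, q=-20}
  after event 5 (t=25: DEC p by 6): {p=19, q=-20}
  after event 6 (t=28: INC q by 6): {p=19, q=-14}
  after event 7 (t=32: DEL p): {q=-14}
  after event 8 (t=33: INC q by 9): {q=-5}
  after event 9 (t=41: DEC p by 15): {p=-15, q=-5}
  after event 10 (t=45: SET q = -16): {p=-15, q=-16}

Answer: {p=-15, q=-16}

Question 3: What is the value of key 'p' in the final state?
Track key 'p' through all 10 events:
  event 1 (t=10: INC p by 12): p (absent) -> 12
  event 2 (t=19: INC p by 11): p 12 -> 23
  event 3 (t=21: SET p = 25): p 23 -> 25
  event 4 (t=23: SET q = -20): p unchanged
  event 5 (t=25: DEC p by 6): p 25 -> 19
  event 6 (t=28: INC q by 6): p unchanged
  event 7 (t=32: DEL p): p 19 -> (absent)
  event 8 (t=33: INC q by 9): p unchanged
  event 9 (t=41: DEC p by 15): p (absent) -> -15
  event 10 (t=45: SET q = -16): p unchanged
Final: p = -15

Answer: -15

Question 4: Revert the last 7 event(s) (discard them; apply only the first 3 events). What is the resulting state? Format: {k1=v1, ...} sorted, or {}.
Answer: {p=25}

Derivation:
Keep first 3 events (discard last 7):
  after event 1 (t=10: INC p by 12): {p=12}
  after event 2 (t=19: INC p by 11): {p=23}
  after event 3 (t=21: SET p = 25): {p=25}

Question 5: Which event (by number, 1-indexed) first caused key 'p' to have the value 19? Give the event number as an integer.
Looking for first event where p becomes 19:
  event 1: p = 12
  event 2: p = 23
  event 3: p = 25
  event 4: p = 25
  event 5: p 25 -> 19  <-- first match

Answer: 5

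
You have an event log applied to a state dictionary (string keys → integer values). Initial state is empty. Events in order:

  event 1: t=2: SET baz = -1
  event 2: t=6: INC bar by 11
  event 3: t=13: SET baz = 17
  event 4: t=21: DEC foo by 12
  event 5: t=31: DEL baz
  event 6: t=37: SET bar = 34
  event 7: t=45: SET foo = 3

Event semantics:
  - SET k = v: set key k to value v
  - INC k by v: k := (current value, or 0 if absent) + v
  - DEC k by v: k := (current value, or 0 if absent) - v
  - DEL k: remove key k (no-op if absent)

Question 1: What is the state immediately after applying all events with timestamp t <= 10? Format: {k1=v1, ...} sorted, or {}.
Apply events with t <= 10 (2 events):
  after event 1 (t=2: SET baz = -1): {baz=-1}
  after event 2 (t=6: INC bar by 11): {bar=11, baz=-1}

Answer: {bar=11, baz=-1}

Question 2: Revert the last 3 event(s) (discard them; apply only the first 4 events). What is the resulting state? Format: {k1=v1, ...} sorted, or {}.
Keep first 4 events (discard last 3):
  after event 1 (t=2: SET baz = -1): {baz=-1}
  after event 2 (t=6: INC bar by 11): {bar=11, baz=-1}
  after event 3 (t=13: SET baz = 17): {bar=11, baz=17}
  after event 4 (t=21: DEC foo by 12): {bar=11, baz=17, foo=-12}

Answer: {bar=11, baz=17, foo=-12}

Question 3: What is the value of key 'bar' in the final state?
Answer: 34

Derivation:
Track key 'bar' through all 7 events:
  event 1 (t=2: SET baz = -1): bar unchanged
  event 2 (t=6: INC bar by 11): bar (absent) -> 11
  event 3 (t=13: SET baz = 17): bar unchanged
  event 4 (t=21: DEC foo by 12): bar unchanged
  event 5 (t=31: DEL baz): bar unchanged
  event 6 (t=37: SET bar = 34): bar 11 -> 34
  event 7 (t=45: SET foo = 3): bar unchanged
Final: bar = 34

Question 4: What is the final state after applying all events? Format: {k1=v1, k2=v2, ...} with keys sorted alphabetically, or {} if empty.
  after event 1 (t=2: SET baz = -1): {baz=-1}
  after event 2 (t=6: INC bar by 11): {bar=11, baz=-1}
  after event 3 (t=13: SET baz = 17): {bar=11, baz=17}
  after event 4 (t=21: DEC foo by 12): {bar=11, baz=17, foo=-12}
  after event 5 (t=31: DEL baz): {bar=11, foo=-12}
  after event 6 (t=37: SET bar = 34): {bar=34, foo=-12}
  after event 7 (t=45: SET foo = 3): {bar=34, foo=3}

Answer: {bar=34, foo=3}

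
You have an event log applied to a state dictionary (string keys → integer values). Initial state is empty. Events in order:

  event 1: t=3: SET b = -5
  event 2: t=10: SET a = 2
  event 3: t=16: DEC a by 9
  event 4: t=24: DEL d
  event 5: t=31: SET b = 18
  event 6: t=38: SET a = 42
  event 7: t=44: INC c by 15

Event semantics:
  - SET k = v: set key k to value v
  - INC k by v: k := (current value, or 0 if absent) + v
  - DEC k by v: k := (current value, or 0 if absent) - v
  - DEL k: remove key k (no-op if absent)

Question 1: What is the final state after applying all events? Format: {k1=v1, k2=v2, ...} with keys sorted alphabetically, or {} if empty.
  after event 1 (t=3: SET b = -5): {b=-5}
  after event 2 (t=10: SET a = 2): {a=2, b=-5}
  after event 3 (t=16: DEC a by 9): {a=-7, b=-5}
  after event 4 (t=24: DEL d): {a=-7, b=-5}
  after event 5 (t=31: SET b = 18): {a=-7, b=18}
  after event 6 (t=38: SET a = 42): {a=42, b=18}
  after event 7 (t=44: INC c by 15): {a=42, b=18, c=15}

Answer: {a=42, b=18, c=15}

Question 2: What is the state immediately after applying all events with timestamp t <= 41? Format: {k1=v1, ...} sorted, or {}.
Answer: {a=42, b=18}

Derivation:
Apply events with t <= 41 (6 events):
  after event 1 (t=3: SET b = -5): {b=-5}
  after event 2 (t=10: SET a = 2): {a=2, b=-5}
  after event 3 (t=16: DEC a by 9): {a=-7, b=-5}
  after event 4 (t=24: DEL d): {a=-7, b=-5}
  after event 5 (t=31: SET b = 18): {a=-7, b=18}
  after event 6 (t=38: SET a = 42): {a=42, b=18}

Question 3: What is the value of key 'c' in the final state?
Track key 'c' through all 7 events:
  event 1 (t=3: SET b = -5): c unchanged
  event 2 (t=10: SET a = 2): c unchanged
  event 3 (t=16: DEC a by 9): c unchanged
  event 4 (t=24: DEL d): c unchanged
  event 5 (t=31: SET b = 18): c unchanged
  event 6 (t=38: SET a = 42): c unchanged
  event 7 (t=44: INC c by 15): c (absent) -> 15
Final: c = 15

Answer: 15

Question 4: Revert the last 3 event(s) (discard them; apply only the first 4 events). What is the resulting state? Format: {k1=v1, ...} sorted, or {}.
Keep first 4 events (discard last 3):
  after event 1 (t=3: SET b = -5): {b=-5}
  after event 2 (t=10: SET a = 2): {a=2, b=-5}
  after event 3 (t=16: DEC a by 9): {a=-7, b=-5}
  after event 4 (t=24: DEL d): {a=-7, b=-5}

Answer: {a=-7, b=-5}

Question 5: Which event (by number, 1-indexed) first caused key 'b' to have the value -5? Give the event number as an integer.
Answer: 1

Derivation:
Looking for first event where b becomes -5:
  event 1: b (absent) -> -5  <-- first match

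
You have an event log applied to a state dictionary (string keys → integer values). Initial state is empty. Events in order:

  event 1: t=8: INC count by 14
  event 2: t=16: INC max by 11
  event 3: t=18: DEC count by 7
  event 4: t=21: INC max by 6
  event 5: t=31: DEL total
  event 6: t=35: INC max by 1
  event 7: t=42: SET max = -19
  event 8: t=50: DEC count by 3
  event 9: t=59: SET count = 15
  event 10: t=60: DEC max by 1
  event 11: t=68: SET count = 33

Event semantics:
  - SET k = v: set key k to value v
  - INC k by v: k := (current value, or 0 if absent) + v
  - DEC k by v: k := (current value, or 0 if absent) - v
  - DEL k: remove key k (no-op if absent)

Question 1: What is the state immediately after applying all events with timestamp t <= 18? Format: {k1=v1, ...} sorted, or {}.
Answer: {count=7, max=11}

Derivation:
Apply events with t <= 18 (3 events):
  after event 1 (t=8: INC count by 14): {count=14}
  after event 2 (t=16: INC max by 11): {count=14, max=11}
  after event 3 (t=18: DEC count by 7): {count=7, max=11}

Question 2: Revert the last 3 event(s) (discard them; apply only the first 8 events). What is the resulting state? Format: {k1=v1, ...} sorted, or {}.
Keep first 8 events (discard last 3):
  after event 1 (t=8: INC count by 14): {count=14}
  after event 2 (t=16: INC max by 11): {count=14, max=11}
  after event 3 (t=18: DEC count by 7): {count=7, max=11}
  after event 4 (t=21: INC max by 6): {count=7, max=17}
  after event 5 (t=31: DEL total): {count=7, max=17}
  after event 6 (t=35: INC max by 1): {count=7, max=18}
  after event 7 (t=42: SET max = -19): {count=7, max=-19}
  after event 8 (t=50: DEC count by 3): {count=4, max=-19}

Answer: {count=4, max=-19}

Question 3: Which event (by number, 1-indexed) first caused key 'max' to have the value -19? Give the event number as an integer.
Looking for first event where max becomes -19:
  event 2: max = 11
  event 3: max = 11
  event 4: max = 17
  event 5: max = 17
  event 6: max = 18
  event 7: max 18 -> -19  <-- first match

Answer: 7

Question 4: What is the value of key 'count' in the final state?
Answer: 33

Derivation:
Track key 'count' through all 11 events:
  event 1 (t=8: INC count by 14): count (absent) -> 14
  event 2 (t=16: INC max by 11): count unchanged
  event 3 (t=18: DEC count by 7): count 14 -> 7
  event 4 (t=21: INC max by 6): count unchanged
  event 5 (t=31: DEL total): count unchanged
  event 6 (t=35: INC max by 1): count unchanged
  event 7 (t=42: SET max = -19): count unchanged
  event 8 (t=50: DEC count by 3): count 7 -> 4
  event 9 (t=59: SET count = 15): count 4 -> 15
  event 10 (t=60: DEC max by 1): count unchanged
  event 11 (t=68: SET count = 33): count 15 -> 33
Final: count = 33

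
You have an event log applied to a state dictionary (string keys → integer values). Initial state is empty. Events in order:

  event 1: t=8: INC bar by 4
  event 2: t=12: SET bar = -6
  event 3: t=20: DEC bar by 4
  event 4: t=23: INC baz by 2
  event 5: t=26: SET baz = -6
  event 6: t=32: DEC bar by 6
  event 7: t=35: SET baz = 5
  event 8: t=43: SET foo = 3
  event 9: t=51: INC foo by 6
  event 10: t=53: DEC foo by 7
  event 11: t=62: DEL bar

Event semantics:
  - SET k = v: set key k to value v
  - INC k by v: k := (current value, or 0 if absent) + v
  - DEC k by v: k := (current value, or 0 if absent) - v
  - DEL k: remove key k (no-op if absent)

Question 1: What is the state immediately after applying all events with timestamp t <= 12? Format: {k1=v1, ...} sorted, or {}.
Apply events with t <= 12 (2 events):
  after event 1 (t=8: INC bar by 4): {bar=4}
  after event 2 (t=12: SET bar = -6): {bar=-6}

Answer: {bar=-6}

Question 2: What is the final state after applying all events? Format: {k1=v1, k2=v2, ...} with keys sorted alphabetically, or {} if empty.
  after event 1 (t=8: INC bar by 4): {bar=4}
  after event 2 (t=12: SET bar = -6): {bar=-6}
  after event 3 (t=20: DEC bar by 4): {bar=-10}
  after event 4 (t=23: INC baz by 2): {bar=-10, baz=2}
  after event 5 (t=26: SET baz = -6): {bar=-10, baz=-6}
  after event 6 (t=32: DEC bar by 6): {bar=-16, baz=-6}
  after event 7 (t=35: SET baz = 5): {bar=-16, baz=5}
  after event 8 (t=43: SET foo = 3): {bar=-16, baz=5, foo=3}
  after event 9 (t=51: INC foo by 6): {bar=-16, baz=5, foo=9}
  after event 10 (t=53: DEC foo by 7): {bar=-16, baz=5, foo=2}
  after event 11 (t=62: DEL bar): {baz=5, foo=2}

Answer: {baz=5, foo=2}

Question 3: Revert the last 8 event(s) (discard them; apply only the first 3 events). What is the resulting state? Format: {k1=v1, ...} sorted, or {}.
Answer: {bar=-10}

Derivation:
Keep first 3 events (discard last 8):
  after event 1 (t=8: INC bar by 4): {bar=4}
  after event 2 (t=12: SET bar = -6): {bar=-6}
  after event 3 (t=20: DEC bar by 4): {bar=-10}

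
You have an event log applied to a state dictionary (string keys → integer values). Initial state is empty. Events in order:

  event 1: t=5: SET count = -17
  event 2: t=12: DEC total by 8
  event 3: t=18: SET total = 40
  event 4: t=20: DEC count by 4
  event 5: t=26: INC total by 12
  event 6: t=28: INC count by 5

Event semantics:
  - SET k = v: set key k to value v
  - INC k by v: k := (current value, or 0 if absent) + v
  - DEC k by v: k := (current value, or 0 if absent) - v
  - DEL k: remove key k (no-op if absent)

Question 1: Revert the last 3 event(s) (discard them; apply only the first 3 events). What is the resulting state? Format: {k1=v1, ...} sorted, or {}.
Keep first 3 events (discard last 3):
  after event 1 (t=5: SET count = -17): {count=-17}
  after event 2 (t=12: DEC total by 8): {count=-17, total=-8}
  after event 3 (t=18: SET total = 40): {count=-17, total=40}

Answer: {count=-17, total=40}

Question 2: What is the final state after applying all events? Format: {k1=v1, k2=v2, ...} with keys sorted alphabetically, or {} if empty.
  after event 1 (t=5: SET count = -17): {count=-17}
  after event 2 (t=12: DEC total by 8): {count=-17, total=-8}
  after event 3 (t=18: SET total = 40): {count=-17, total=40}
  after event 4 (t=20: DEC count by 4): {count=-21, total=40}
  after event 5 (t=26: INC total by 12): {count=-21, total=52}
  after event 6 (t=28: INC count by 5): {count=-16, total=52}

Answer: {count=-16, total=52}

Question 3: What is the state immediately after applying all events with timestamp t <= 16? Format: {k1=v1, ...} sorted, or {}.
Answer: {count=-17, total=-8}

Derivation:
Apply events with t <= 16 (2 events):
  after event 1 (t=5: SET count = -17): {count=-17}
  after event 2 (t=12: DEC total by 8): {count=-17, total=-8}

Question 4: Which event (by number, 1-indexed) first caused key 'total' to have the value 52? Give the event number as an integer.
Answer: 5

Derivation:
Looking for first event where total becomes 52:
  event 2: total = -8
  event 3: total = 40
  event 4: total = 40
  event 5: total 40 -> 52  <-- first match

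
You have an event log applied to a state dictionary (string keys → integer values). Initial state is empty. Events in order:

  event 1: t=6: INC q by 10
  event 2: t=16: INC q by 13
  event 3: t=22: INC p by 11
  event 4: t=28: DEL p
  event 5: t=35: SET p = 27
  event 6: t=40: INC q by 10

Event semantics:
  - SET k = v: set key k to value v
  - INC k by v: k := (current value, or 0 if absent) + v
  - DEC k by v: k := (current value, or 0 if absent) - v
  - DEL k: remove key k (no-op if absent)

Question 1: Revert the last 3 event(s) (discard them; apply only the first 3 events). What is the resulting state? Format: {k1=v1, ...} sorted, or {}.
Keep first 3 events (discard last 3):
  after event 1 (t=6: INC q by 10): {q=10}
  after event 2 (t=16: INC q by 13): {q=23}
  after event 3 (t=22: INC p by 11): {p=11, q=23}

Answer: {p=11, q=23}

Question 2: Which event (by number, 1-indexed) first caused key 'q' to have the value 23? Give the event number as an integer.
Looking for first event where q becomes 23:
  event 1: q = 10
  event 2: q 10 -> 23  <-- first match

Answer: 2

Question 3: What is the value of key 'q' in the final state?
Track key 'q' through all 6 events:
  event 1 (t=6: INC q by 10): q (absent) -> 10
  event 2 (t=16: INC q by 13): q 10 -> 23
  event 3 (t=22: INC p by 11): q unchanged
  event 4 (t=28: DEL p): q unchanged
  event 5 (t=35: SET p = 27): q unchanged
  event 6 (t=40: INC q by 10): q 23 -> 33
Final: q = 33

Answer: 33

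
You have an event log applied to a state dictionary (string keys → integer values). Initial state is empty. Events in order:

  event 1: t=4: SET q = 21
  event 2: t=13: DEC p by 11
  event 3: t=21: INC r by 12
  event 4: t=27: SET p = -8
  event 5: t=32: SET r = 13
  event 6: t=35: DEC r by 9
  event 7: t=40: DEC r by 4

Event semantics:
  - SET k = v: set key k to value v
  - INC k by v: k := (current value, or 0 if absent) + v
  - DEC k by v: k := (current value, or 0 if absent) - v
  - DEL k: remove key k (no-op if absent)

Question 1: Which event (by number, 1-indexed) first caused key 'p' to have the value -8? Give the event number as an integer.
Looking for first event where p becomes -8:
  event 2: p = -11
  event 3: p = -11
  event 4: p -11 -> -8  <-- first match

Answer: 4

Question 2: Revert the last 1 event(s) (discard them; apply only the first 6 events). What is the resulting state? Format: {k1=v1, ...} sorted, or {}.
Answer: {p=-8, q=21, r=4}

Derivation:
Keep first 6 events (discard last 1):
  after event 1 (t=4: SET q = 21): {q=21}
  after event 2 (t=13: DEC p by 11): {p=-11, q=21}
  after event 3 (t=21: INC r by 12): {p=-11, q=21, r=12}
  after event 4 (t=27: SET p = -8): {p=-8, q=21, r=12}
  after event 5 (t=32: SET r = 13): {p=-8, q=21, r=13}
  after event 6 (t=35: DEC r by 9): {p=-8, q=21, r=4}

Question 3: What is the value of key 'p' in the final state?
Answer: -8

Derivation:
Track key 'p' through all 7 events:
  event 1 (t=4: SET q = 21): p unchanged
  event 2 (t=13: DEC p by 11): p (absent) -> -11
  event 3 (t=21: INC r by 12): p unchanged
  event 4 (t=27: SET p = -8): p -11 -> -8
  event 5 (t=32: SET r = 13): p unchanged
  event 6 (t=35: DEC r by 9): p unchanged
  event 7 (t=40: DEC r by 4): p unchanged
Final: p = -8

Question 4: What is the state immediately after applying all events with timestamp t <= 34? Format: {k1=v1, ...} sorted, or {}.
Apply events with t <= 34 (5 events):
  after event 1 (t=4: SET q = 21): {q=21}
  after event 2 (t=13: DEC p by 11): {p=-11, q=21}
  after event 3 (t=21: INC r by 12): {p=-11, q=21, r=12}
  after event 4 (t=27: SET p = -8): {p=-8, q=21, r=12}
  after event 5 (t=32: SET r = 13): {p=-8, q=21, r=13}

Answer: {p=-8, q=21, r=13}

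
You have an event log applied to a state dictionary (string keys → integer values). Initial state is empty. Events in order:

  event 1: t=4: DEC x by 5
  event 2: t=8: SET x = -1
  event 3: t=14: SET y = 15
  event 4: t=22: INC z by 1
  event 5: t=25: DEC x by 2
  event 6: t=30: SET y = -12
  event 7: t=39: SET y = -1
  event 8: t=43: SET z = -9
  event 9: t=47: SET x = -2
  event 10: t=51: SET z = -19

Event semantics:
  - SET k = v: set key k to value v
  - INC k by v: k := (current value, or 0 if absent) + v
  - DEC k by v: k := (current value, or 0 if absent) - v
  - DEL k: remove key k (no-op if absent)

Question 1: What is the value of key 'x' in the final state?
Answer: -2

Derivation:
Track key 'x' through all 10 events:
  event 1 (t=4: DEC x by 5): x (absent) -> -5
  event 2 (t=8: SET x = -1): x -5 -> -1
  event 3 (t=14: SET y = 15): x unchanged
  event 4 (t=22: INC z by 1): x unchanged
  event 5 (t=25: DEC x by 2): x -1 -> -3
  event 6 (t=30: SET y = -12): x unchanged
  event 7 (t=39: SET y = -1): x unchanged
  event 8 (t=43: SET z = -9): x unchanged
  event 9 (t=47: SET x = -2): x -3 -> -2
  event 10 (t=51: SET z = -19): x unchanged
Final: x = -2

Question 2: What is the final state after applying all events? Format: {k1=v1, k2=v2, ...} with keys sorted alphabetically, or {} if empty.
  after event 1 (t=4: DEC x by 5): {x=-5}
  after event 2 (t=8: SET x = -1): {x=-1}
  after event 3 (t=14: SET y = 15): {x=-1, y=15}
  after event 4 (t=22: INC z by 1): {x=-1, y=15, z=1}
  after event 5 (t=25: DEC x by 2): {x=-3, y=15, z=1}
  after event 6 (t=30: SET y = -12): {x=-3, y=-12, z=1}
  after event 7 (t=39: SET y = -1): {x=-3, y=-1, z=1}
  after event 8 (t=43: SET z = -9): {x=-3, y=-1, z=-9}
  after event 9 (t=47: SET x = -2): {x=-2, y=-1, z=-9}
  after event 10 (t=51: SET z = -19): {x=-2, y=-1, z=-19}

Answer: {x=-2, y=-1, z=-19}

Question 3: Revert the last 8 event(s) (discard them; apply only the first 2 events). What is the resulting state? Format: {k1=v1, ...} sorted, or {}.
Answer: {x=-1}

Derivation:
Keep first 2 events (discard last 8):
  after event 1 (t=4: DEC x by 5): {x=-5}
  after event 2 (t=8: SET x = -1): {x=-1}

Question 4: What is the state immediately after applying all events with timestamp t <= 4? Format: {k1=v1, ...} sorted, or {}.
Answer: {x=-5}

Derivation:
Apply events with t <= 4 (1 events):
  after event 1 (t=4: DEC x by 5): {x=-5}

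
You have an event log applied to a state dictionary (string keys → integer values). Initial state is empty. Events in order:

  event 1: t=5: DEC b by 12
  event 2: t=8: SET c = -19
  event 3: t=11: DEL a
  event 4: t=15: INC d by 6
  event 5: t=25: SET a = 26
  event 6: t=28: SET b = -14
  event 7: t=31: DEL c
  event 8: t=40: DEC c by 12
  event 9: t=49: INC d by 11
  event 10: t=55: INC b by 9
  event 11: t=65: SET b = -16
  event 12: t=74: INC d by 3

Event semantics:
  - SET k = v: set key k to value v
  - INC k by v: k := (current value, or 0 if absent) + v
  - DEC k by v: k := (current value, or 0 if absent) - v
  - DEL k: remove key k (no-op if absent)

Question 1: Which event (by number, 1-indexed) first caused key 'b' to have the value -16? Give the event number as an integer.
Looking for first event where b becomes -16:
  event 1: b = -12
  event 2: b = -12
  event 3: b = -12
  event 4: b = -12
  event 5: b = -12
  event 6: b = -14
  event 7: b = -14
  event 8: b = -14
  event 9: b = -14
  event 10: b = -5
  event 11: b -5 -> -16  <-- first match

Answer: 11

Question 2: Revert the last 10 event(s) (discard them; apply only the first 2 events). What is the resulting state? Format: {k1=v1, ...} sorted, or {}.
Keep first 2 events (discard last 10):
  after event 1 (t=5: DEC b by 12): {b=-12}
  after event 2 (t=8: SET c = -19): {b=-12, c=-19}

Answer: {b=-12, c=-19}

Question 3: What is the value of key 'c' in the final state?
Track key 'c' through all 12 events:
  event 1 (t=5: DEC b by 12): c unchanged
  event 2 (t=8: SET c = -19): c (absent) -> -19
  event 3 (t=11: DEL a): c unchanged
  event 4 (t=15: INC d by 6): c unchanged
  event 5 (t=25: SET a = 26): c unchanged
  event 6 (t=28: SET b = -14): c unchanged
  event 7 (t=31: DEL c): c -19 -> (absent)
  event 8 (t=40: DEC c by 12): c (absent) -> -12
  event 9 (t=49: INC d by 11): c unchanged
  event 10 (t=55: INC b by 9): c unchanged
  event 11 (t=65: SET b = -16): c unchanged
  event 12 (t=74: INC d by 3): c unchanged
Final: c = -12

Answer: -12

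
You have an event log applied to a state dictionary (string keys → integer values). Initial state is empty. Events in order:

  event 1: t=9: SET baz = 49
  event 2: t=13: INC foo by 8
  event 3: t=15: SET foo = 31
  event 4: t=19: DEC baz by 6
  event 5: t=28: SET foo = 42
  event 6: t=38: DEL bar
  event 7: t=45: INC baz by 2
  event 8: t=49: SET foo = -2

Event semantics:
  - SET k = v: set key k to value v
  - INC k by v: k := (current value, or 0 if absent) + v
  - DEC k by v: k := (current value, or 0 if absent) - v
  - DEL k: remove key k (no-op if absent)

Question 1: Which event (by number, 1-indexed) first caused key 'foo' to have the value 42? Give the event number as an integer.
Answer: 5

Derivation:
Looking for first event where foo becomes 42:
  event 2: foo = 8
  event 3: foo = 31
  event 4: foo = 31
  event 5: foo 31 -> 42  <-- first match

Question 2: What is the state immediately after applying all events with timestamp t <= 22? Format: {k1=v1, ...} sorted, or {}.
Answer: {baz=43, foo=31}

Derivation:
Apply events with t <= 22 (4 events):
  after event 1 (t=9: SET baz = 49): {baz=49}
  after event 2 (t=13: INC foo by 8): {baz=49, foo=8}
  after event 3 (t=15: SET foo = 31): {baz=49, foo=31}
  after event 4 (t=19: DEC baz by 6): {baz=43, foo=31}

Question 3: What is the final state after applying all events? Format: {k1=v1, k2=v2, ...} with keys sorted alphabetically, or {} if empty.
Answer: {baz=45, foo=-2}

Derivation:
  after event 1 (t=9: SET baz = 49): {baz=49}
  after event 2 (t=13: INC foo by 8): {baz=49, foo=8}
  after event 3 (t=15: SET foo = 31): {baz=49, foo=31}
  after event 4 (t=19: DEC baz by 6): {baz=43, foo=31}
  after event 5 (t=28: SET foo = 42): {baz=43, foo=42}
  after event 6 (t=38: DEL bar): {baz=43, foo=42}
  after event 7 (t=45: INC baz by 2): {baz=45, foo=42}
  after event 8 (t=49: SET foo = -2): {baz=45, foo=-2}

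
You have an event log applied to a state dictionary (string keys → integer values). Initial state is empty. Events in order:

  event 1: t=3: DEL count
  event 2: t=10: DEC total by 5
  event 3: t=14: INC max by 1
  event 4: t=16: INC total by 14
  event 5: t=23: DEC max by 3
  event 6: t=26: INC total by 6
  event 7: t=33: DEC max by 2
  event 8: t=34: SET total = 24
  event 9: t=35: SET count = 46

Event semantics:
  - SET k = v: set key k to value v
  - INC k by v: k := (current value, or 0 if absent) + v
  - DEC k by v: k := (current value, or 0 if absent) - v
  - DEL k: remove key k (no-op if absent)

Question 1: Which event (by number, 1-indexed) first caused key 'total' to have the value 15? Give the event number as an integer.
Answer: 6

Derivation:
Looking for first event where total becomes 15:
  event 2: total = -5
  event 3: total = -5
  event 4: total = 9
  event 5: total = 9
  event 6: total 9 -> 15  <-- first match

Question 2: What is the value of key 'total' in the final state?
Answer: 24

Derivation:
Track key 'total' through all 9 events:
  event 1 (t=3: DEL count): total unchanged
  event 2 (t=10: DEC total by 5): total (absent) -> -5
  event 3 (t=14: INC max by 1): total unchanged
  event 4 (t=16: INC total by 14): total -5 -> 9
  event 5 (t=23: DEC max by 3): total unchanged
  event 6 (t=26: INC total by 6): total 9 -> 15
  event 7 (t=33: DEC max by 2): total unchanged
  event 8 (t=34: SET total = 24): total 15 -> 24
  event 9 (t=35: SET count = 46): total unchanged
Final: total = 24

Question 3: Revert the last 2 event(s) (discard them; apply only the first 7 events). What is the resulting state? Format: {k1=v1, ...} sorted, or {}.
Answer: {max=-4, total=15}

Derivation:
Keep first 7 events (discard last 2):
  after event 1 (t=3: DEL count): {}
  after event 2 (t=10: DEC total by 5): {total=-5}
  after event 3 (t=14: INC max by 1): {max=1, total=-5}
  after event 4 (t=16: INC total by 14): {max=1, total=9}
  after event 5 (t=23: DEC max by 3): {max=-2, total=9}
  after event 6 (t=26: INC total by 6): {max=-2, total=15}
  after event 7 (t=33: DEC max by 2): {max=-4, total=15}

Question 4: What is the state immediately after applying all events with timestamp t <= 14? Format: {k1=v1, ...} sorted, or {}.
Answer: {max=1, total=-5}

Derivation:
Apply events with t <= 14 (3 events):
  after event 1 (t=3: DEL count): {}
  after event 2 (t=10: DEC total by 5): {total=-5}
  after event 3 (t=14: INC max by 1): {max=1, total=-5}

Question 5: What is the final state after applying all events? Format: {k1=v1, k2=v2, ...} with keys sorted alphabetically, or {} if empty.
  after event 1 (t=3: DEL count): {}
  after event 2 (t=10: DEC total by 5): {total=-5}
  after event 3 (t=14: INC max by 1): {max=1, total=-5}
  after event 4 (t=16: INC total by 14): {max=1, total=9}
  after event 5 (t=23: DEC max by 3): {max=-2, total=9}
  after event 6 (t=26: INC total by 6): {max=-2, total=15}
  after event 7 (t=33: DEC max by 2): {max=-4, total=15}
  after event 8 (t=34: SET total = 24): {max=-4, total=24}
  after event 9 (t=35: SET count = 46): {count=46, max=-4, total=24}

Answer: {count=46, max=-4, total=24}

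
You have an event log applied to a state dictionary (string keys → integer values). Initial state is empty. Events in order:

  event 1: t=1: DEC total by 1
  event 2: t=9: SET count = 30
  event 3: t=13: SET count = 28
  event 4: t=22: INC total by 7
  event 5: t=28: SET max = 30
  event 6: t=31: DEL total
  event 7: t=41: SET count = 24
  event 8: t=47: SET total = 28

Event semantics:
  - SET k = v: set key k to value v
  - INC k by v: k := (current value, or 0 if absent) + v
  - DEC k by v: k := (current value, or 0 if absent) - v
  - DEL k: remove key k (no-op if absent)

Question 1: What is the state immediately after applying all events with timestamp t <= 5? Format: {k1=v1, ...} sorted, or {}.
Apply events with t <= 5 (1 events):
  after event 1 (t=1: DEC total by 1): {total=-1}

Answer: {total=-1}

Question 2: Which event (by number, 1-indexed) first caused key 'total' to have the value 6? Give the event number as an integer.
Looking for first event where total becomes 6:
  event 1: total = -1
  event 2: total = -1
  event 3: total = -1
  event 4: total -1 -> 6  <-- first match

Answer: 4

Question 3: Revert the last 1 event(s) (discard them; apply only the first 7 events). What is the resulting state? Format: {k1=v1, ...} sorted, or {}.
Keep first 7 events (discard last 1):
  after event 1 (t=1: DEC total by 1): {total=-1}
  after event 2 (t=9: SET count = 30): {count=30, total=-1}
  after event 3 (t=13: SET count = 28): {count=28, total=-1}
  after event 4 (t=22: INC total by 7): {count=28, total=6}
  after event 5 (t=28: SET max = 30): {count=28, max=30, total=6}
  after event 6 (t=31: DEL total): {count=28, max=30}
  after event 7 (t=41: SET count = 24): {count=24, max=30}

Answer: {count=24, max=30}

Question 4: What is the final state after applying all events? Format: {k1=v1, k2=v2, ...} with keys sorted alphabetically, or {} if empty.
Answer: {count=24, max=30, total=28}

Derivation:
  after event 1 (t=1: DEC total by 1): {total=-1}
  after event 2 (t=9: SET count = 30): {count=30, total=-1}
  after event 3 (t=13: SET count = 28): {count=28, total=-1}
  after event 4 (t=22: INC total by 7): {count=28, total=6}
  after event 5 (t=28: SET max = 30): {count=28, max=30, total=6}
  after event 6 (t=31: DEL total): {count=28, max=30}
  after event 7 (t=41: SET count = 24): {count=24, max=30}
  after event 8 (t=47: SET total = 28): {count=24, max=30, total=28}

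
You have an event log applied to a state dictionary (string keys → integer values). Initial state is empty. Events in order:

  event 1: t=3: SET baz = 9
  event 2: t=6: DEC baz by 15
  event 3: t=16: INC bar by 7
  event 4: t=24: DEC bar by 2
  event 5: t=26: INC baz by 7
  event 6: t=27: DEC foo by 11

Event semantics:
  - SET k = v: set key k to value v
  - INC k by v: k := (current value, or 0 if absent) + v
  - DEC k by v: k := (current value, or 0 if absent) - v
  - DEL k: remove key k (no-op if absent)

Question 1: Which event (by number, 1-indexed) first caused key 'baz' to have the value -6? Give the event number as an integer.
Answer: 2

Derivation:
Looking for first event where baz becomes -6:
  event 1: baz = 9
  event 2: baz 9 -> -6  <-- first match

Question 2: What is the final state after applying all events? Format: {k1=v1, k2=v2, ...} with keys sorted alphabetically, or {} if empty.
Answer: {bar=5, baz=1, foo=-11}

Derivation:
  after event 1 (t=3: SET baz = 9): {baz=9}
  after event 2 (t=6: DEC baz by 15): {baz=-6}
  after event 3 (t=16: INC bar by 7): {bar=7, baz=-6}
  after event 4 (t=24: DEC bar by 2): {bar=5, baz=-6}
  after event 5 (t=26: INC baz by 7): {bar=5, baz=1}
  after event 6 (t=27: DEC foo by 11): {bar=5, baz=1, foo=-11}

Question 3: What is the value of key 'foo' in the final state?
Answer: -11

Derivation:
Track key 'foo' through all 6 events:
  event 1 (t=3: SET baz = 9): foo unchanged
  event 2 (t=6: DEC baz by 15): foo unchanged
  event 3 (t=16: INC bar by 7): foo unchanged
  event 4 (t=24: DEC bar by 2): foo unchanged
  event 5 (t=26: INC baz by 7): foo unchanged
  event 6 (t=27: DEC foo by 11): foo (absent) -> -11
Final: foo = -11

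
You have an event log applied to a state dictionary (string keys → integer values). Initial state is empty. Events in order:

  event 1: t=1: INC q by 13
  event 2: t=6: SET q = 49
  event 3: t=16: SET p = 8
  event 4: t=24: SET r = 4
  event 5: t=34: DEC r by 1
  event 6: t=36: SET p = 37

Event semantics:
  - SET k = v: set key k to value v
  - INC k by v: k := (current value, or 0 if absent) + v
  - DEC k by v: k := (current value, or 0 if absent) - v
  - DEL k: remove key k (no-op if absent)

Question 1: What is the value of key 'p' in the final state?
Track key 'p' through all 6 events:
  event 1 (t=1: INC q by 13): p unchanged
  event 2 (t=6: SET q = 49): p unchanged
  event 3 (t=16: SET p = 8): p (absent) -> 8
  event 4 (t=24: SET r = 4): p unchanged
  event 5 (t=34: DEC r by 1): p unchanged
  event 6 (t=36: SET p = 37): p 8 -> 37
Final: p = 37

Answer: 37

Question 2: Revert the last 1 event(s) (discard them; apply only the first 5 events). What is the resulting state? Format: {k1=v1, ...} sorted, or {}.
Keep first 5 events (discard last 1):
  after event 1 (t=1: INC q by 13): {q=13}
  after event 2 (t=6: SET q = 49): {q=49}
  after event 3 (t=16: SET p = 8): {p=8, q=49}
  after event 4 (t=24: SET r = 4): {p=8, q=49, r=4}
  after event 5 (t=34: DEC r by 1): {p=8, q=49, r=3}

Answer: {p=8, q=49, r=3}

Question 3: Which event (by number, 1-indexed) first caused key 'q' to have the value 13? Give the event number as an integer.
Looking for first event where q becomes 13:
  event 1: q (absent) -> 13  <-- first match

Answer: 1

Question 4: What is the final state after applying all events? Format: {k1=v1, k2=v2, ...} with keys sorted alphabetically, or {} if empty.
  after event 1 (t=1: INC q by 13): {q=13}
  after event 2 (t=6: SET q = 49): {q=49}
  after event 3 (t=16: SET p = 8): {p=8, q=49}
  after event 4 (t=24: SET r = 4): {p=8, q=49, r=4}
  after event 5 (t=34: DEC r by 1): {p=8, q=49, r=3}
  after event 6 (t=36: SET p = 37): {p=37, q=49, r=3}

Answer: {p=37, q=49, r=3}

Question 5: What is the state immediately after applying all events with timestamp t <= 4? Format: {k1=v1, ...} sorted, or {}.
Apply events with t <= 4 (1 events):
  after event 1 (t=1: INC q by 13): {q=13}

Answer: {q=13}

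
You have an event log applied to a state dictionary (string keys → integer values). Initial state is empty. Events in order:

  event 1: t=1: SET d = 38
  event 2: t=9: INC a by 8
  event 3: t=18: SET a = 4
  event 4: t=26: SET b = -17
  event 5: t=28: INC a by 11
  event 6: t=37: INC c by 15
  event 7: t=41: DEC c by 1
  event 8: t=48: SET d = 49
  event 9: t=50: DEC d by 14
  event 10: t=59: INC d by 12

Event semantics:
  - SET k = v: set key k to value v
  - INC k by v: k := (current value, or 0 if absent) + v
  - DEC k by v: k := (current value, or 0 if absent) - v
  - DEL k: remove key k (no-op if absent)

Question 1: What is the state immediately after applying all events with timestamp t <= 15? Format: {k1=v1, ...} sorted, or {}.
Answer: {a=8, d=38}

Derivation:
Apply events with t <= 15 (2 events):
  after event 1 (t=1: SET d = 38): {d=38}
  after event 2 (t=9: INC a by 8): {a=8, d=38}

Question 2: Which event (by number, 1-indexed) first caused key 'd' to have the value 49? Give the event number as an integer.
Answer: 8

Derivation:
Looking for first event where d becomes 49:
  event 1: d = 38
  event 2: d = 38
  event 3: d = 38
  event 4: d = 38
  event 5: d = 38
  event 6: d = 38
  event 7: d = 38
  event 8: d 38 -> 49  <-- first match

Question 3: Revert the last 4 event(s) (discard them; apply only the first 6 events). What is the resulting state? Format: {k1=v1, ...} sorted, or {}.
Answer: {a=15, b=-17, c=15, d=38}

Derivation:
Keep first 6 events (discard last 4):
  after event 1 (t=1: SET d = 38): {d=38}
  after event 2 (t=9: INC a by 8): {a=8, d=38}
  after event 3 (t=18: SET a = 4): {a=4, d=38}
  after event 4 (t=26: SET b = -17): {a=4, b=-17, d=38}
  after event 5 (t=28: INC a by 11): {a=15, b=-17, d=38}
  after event 6 (t=37: INC c by 15): {a=15, b=-17, c=15, d=38}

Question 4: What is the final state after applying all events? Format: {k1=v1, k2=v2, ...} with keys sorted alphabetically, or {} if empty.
  after event 1 (t=1: SET d = 38): {d=38}
  after event 2 (t=9: INC a by 8): {a=8, d=38}
  after event 3 (t=18: SET a = 4): {a=4, d=38}
  after event 4 (t=26: SET b = -17): {a=4, b=-17, d=38}
  after event 5 (t=28: INC a by 11): {a=15, b=-17, d=38}
  after event 6 (t=37: INC c by 15): {a=15, b=-17, c=15, d=38}
  after event 7 (t=41: DEC c by 1): {a=15, b=-17, c=14, d=38}
  after event 8 (t=48: SET d = 49): {a=15, b=-17, c=14, d=49}
  after event 9 (t=50: DEC d by 14): {a=15, b=-17, c=14, d=35}
  after event 10 (t=59: INC d by 12): {a=15, b=-17, c=14, d=47}

Answer: {a=15, b=-17, c=14, d=47}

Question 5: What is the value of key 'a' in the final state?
Track key 'a' through all 10 events:
  event 1 (t=1: SET d = 38): a unchanged
  event 2 (t=9: INC a by 8): a (absent) -> 8
  event 3 (t=18: SET a = 4): a 8 -> 4
  event 4 (t=26: SET b = -17): a unchanged
  event 5 (t=28: INC a by 11): a 4 -> 15
  event 6 (t=37: INC c by 15): a unchanged
  event 7 (t=41: DEC c by 1): a unchanged
  event 8 (t=48: SET d = 49): a unchanged
  event 9 (t=50: DEC d by 14): a unchanged
  event 10 (t=59: INC d by 12): a unchanged
Final: a = 15

Answer: 15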